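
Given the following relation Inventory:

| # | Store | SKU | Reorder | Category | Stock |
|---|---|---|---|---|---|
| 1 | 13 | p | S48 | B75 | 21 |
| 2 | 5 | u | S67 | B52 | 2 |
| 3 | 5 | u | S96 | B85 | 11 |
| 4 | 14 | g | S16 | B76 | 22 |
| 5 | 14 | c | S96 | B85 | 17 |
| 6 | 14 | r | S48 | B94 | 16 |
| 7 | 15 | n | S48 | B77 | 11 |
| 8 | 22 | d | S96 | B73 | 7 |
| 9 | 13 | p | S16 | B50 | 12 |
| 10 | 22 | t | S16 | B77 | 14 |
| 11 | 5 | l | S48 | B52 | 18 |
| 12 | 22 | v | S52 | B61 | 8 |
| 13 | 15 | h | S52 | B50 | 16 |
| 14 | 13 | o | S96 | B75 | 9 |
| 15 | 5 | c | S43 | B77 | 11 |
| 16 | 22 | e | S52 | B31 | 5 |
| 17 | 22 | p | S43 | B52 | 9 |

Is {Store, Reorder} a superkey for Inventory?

Rows 12 and 16 have the same {Store, Reorder} value (Store=22, Reorder=S52) but are distinct tuples, so {Store, Reorder} does not determine every attribute — not a superkey.

No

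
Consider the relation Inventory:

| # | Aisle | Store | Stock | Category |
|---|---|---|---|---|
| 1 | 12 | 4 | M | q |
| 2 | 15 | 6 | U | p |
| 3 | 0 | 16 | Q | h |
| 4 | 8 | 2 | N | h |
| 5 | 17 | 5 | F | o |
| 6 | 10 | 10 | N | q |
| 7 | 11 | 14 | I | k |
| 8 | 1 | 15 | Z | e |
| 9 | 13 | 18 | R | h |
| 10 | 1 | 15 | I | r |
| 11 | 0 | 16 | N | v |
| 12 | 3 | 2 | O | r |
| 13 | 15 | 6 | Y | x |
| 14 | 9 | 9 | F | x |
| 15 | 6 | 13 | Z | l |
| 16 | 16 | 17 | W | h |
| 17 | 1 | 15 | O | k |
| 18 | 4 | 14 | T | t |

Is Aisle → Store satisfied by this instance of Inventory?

Yes

Aisle=12: row 1 → Store = 4 ✓
Aisle=15: rows 2, 13 → Store = 6, 6 ✓
Aisle=0: rows 3, 11 → Store = 16, 16 ✓
Aisle=8: row 4 → Store = 2 ✓
Aisle=17: row 5 → Store = 5 ✓
Aisle=10: row 6 → Store = 10 ✓
Aisle=11: row 7 → Store = 14 ✓
Aisle=1: rows 8, 10, 17 → Store = 15, 15, 15 ✓
Aisle=13: row 9 → Store = 18 ✓
Aisle=3: row 12 → Store = 2 ✓
Aisle=9: row 14 → Store = 9 ✓
Aisle=6: row 15 → Store = 13 ✓
Aisle=16: row 16 → Store = 17 ✓
Aisle=4: row 18 → Store = 14 ✓
Every Aisle value is associated with a single Store value, so Aisle → Store holds.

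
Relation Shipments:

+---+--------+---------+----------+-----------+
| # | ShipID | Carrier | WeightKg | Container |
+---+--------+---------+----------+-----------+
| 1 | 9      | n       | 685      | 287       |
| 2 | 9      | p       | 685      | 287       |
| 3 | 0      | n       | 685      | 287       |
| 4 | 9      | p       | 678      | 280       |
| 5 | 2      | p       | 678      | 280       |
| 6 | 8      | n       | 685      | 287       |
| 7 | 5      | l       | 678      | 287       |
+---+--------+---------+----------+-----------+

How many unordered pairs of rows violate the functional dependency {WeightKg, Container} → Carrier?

(WeightKg=685, Container=287): violating pairs (1,2), (2,3), (2,6) — 3 pairs.
(WeightKg=678, Container=280): all 2 rows agree on Carrier — 0 pairs.

3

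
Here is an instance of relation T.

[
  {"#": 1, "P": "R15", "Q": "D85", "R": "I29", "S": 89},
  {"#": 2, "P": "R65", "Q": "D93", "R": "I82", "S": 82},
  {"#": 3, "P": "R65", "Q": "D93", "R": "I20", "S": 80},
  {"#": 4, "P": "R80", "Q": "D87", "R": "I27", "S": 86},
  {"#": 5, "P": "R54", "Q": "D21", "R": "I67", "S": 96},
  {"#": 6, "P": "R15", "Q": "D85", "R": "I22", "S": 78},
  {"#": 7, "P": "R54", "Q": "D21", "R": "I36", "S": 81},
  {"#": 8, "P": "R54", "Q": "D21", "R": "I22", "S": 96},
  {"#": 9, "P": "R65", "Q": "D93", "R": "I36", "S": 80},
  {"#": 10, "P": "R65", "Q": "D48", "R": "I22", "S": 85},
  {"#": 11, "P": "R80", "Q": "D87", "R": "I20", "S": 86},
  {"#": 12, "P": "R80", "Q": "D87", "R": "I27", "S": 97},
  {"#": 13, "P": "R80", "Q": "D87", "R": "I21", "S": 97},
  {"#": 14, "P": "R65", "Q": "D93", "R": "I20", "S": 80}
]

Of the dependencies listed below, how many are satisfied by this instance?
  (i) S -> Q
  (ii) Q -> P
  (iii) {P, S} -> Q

3

(i) S -> Q: every LHS value maps to a single RHS value — holds.
(ii) Q -> P: every LHS value maps to a single RHS value — holds.
(iii) {P, S} -> Q: every LHS value maps to a single RHS value — holds.
3 of the 3 dependencies hold.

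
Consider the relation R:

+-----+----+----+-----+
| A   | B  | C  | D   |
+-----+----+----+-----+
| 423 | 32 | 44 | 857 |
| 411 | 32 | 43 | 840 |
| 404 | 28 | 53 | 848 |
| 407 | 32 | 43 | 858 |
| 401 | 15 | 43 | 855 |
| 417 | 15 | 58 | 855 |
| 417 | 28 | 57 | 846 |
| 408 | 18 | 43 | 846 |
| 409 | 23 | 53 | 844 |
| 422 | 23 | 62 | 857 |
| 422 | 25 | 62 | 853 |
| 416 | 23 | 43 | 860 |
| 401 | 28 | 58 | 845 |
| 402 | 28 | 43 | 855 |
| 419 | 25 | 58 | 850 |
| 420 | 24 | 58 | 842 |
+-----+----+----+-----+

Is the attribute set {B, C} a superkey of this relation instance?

Two distinct rows share (B=32, C=43), so {B, C} does not determine every attribute — not a superkey.

No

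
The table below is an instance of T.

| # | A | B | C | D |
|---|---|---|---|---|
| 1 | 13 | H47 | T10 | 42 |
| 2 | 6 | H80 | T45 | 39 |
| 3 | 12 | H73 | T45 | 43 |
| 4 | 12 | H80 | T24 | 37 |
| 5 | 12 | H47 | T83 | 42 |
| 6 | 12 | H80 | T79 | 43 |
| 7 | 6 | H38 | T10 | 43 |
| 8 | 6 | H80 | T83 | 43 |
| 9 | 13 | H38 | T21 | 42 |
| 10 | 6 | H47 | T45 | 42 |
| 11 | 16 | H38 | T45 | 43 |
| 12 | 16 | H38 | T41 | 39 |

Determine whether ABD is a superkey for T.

All 12 rows have distinct ABD values, so ABD → (all attributes) holds and ABD is a superkey.

Yes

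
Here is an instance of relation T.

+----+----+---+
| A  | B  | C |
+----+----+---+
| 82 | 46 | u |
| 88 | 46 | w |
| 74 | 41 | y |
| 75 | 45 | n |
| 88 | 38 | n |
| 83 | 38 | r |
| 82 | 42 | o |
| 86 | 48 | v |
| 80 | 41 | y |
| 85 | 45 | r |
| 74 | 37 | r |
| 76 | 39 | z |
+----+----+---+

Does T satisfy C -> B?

C=u: 1 row → B = 46 ✓
C=w: 1 row → B = 46 ✓
C=y: 2 rows → B = 41, 41 ✓
C=n: 2 rows → B takes values {45, 38} — violation
C=r: 3 rows → B takes values {38, 45, 37} — violation
C=o: 1 row → B = 42 ✓
C=v: 1 row → B = 48 ✓
C=z: 1 row → B = 39 ✓
Two rows agree on C but differ on B, so C -> B does not hold.

No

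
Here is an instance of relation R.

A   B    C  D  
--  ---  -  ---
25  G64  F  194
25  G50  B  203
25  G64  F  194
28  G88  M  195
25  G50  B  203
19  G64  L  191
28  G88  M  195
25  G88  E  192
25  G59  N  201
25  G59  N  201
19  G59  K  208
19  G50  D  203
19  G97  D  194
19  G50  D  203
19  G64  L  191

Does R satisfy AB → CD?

Yes

(A=25, B=G64): 2 rows → {C,D} = (F, 194), (F, 194) ✓
(A=25, B=G50): 2 rows → {C,D} = (B, 203), (B, 203) ✓
(A=28, B=G88): 2 rows → {C,D} = (M, 195), (M, 195) ✓
(A=19, B=G64): 2 rows → {C,D} = (L, 191), (L, 191) ✓
(A=25, B=G88): 1 row → {C,D} = (E, 192) ✓
(A=25, B=G59): 2 rows → {C,D} = (N, 201), (N, 201) ✓
(A=19, B=G59): 1 row → {C,D} = (K, 208) ✓
(A=19, B=G50): 2 rows → {C,D} = (D, 203), (D, 203) ✓
(A=19, B=G97): 1 row → {C,D} = (D, 194) ✓
Every AB value is associated with a single CD value, so AB → CD holds.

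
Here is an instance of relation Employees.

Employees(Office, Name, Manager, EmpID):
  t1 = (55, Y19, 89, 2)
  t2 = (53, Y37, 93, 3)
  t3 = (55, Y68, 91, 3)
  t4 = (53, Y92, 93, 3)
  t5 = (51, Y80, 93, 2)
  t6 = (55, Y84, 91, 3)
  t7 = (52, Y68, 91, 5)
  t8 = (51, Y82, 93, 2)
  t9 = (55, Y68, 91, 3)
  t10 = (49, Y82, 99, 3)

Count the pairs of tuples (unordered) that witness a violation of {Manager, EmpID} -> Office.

(Manager=93, EmpID=3): all 2 rows agree on Office — 0 pairs.
(Manager=91, EmpID=3): all 3 rows agree on Office — 0 pairs.
(Manager=93, EmpID=2): all 2 rows agree on Office — 0 pairs.

0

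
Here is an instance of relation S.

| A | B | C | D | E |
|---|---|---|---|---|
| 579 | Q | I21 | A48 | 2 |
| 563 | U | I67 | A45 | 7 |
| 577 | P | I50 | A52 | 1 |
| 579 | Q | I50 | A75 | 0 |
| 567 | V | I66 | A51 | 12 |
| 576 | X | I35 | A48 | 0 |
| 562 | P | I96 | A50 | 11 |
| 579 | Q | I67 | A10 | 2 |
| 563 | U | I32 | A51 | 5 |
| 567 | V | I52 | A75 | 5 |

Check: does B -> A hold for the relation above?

No

B=Q: 3 rows → A = 579, 579, 579 ✓
B=U: 2 rows → A = 563, 563 ✓
B=P: 2 rows → A takes values {577, 562} — violation
B=V: 2 rows → A = 567, 567 ✓
B=X: 1 row → A = 576 ✓
Two rows agree on B but differ on A, so B -> A does not hold.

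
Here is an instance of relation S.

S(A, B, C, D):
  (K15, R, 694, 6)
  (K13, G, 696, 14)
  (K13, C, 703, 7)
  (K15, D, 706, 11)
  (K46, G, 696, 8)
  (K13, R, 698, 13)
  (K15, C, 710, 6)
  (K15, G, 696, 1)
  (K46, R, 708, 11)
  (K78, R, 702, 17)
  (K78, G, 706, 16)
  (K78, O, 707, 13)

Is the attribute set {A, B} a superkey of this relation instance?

Yes

All 12 rows have distinct {A, B} values, so {A, B} → (all attributes) holds and {A, B} is a superkey.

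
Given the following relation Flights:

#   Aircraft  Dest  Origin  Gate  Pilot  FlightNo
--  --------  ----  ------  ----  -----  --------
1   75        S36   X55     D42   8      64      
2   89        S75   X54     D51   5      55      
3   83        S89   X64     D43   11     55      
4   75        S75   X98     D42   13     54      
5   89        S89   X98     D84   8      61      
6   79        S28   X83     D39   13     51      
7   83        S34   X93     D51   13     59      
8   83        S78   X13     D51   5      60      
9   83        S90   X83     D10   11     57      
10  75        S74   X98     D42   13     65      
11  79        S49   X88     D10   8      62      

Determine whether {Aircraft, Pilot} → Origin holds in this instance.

(Aircraft=75, Pilot=8): row 1 → Origin = X55 ✓
(Aircraft=89, Pilot=5): row 2 → Origin = X54 ✓
(Aircraft=83, Pilot=11): rows 3, 9 → Origin takes values {X64, X83} — violation
(Aircraft=75, Pilot=13): rows 4, 10 → Origin = X98, X98 ✓
(Aircraft=89, Pilot=8): row 5 → Origin = X98 ✓
(Aircraft=79, Pilot=13): row 6 → Origin = X83 ✓
(Aircraft=83, Pilot=13): row 7 → Origin = X93 ✓
(Aircraft=83, Pilot=5): row 8 → Origin = X13 ✓
(Aircraft=79, Pilot=8): row 11 → Origin = X88 ✓
Two rows agree on {Aircraft, Pilot} but differ on Origin, so {Aircraft, Pilot} → Origin does not hold.

No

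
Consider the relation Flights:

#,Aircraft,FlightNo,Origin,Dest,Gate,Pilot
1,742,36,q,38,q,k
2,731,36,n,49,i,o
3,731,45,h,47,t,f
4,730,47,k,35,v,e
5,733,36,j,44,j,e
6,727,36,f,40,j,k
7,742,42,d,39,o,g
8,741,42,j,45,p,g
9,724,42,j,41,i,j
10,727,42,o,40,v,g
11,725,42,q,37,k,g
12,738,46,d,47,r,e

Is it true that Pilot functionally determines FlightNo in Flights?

Pilot=k: rows 1, 6 → FlightNo = 36, 36 ✓
Pilot=o: row 2 → FlightNo = 36 ✓
Pilot=f: row 3 → FlightNo = 45 ✓
Pilot=e: rows 4, 5, 12 → FlightNo takes values {47, 36, 46} — violation
Pilot=g: rows 7, 8, 10, 11 → FlightNo = 42, 42, 42, 42 ✓
Pilot=j: row 9 → FlightNo = 42 ✓
Two rows agree on Pilot but differ on FlightNo, so Pilot -> FlightNo does not hold.

No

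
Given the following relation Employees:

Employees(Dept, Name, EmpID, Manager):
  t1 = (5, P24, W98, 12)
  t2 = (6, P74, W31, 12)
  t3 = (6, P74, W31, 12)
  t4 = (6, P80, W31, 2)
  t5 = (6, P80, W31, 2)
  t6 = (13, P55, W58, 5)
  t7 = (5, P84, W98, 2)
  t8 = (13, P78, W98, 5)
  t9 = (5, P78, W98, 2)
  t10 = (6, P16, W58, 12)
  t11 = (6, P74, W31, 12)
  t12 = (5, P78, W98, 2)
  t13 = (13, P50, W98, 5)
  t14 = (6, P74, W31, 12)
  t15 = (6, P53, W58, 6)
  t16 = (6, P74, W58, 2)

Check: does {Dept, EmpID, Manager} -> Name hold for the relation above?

No

(Dept=5, EmpID=W98, Manager=12): row 1 → Name = P24 ✓
(Dept=6, EmpID=W31, Manager=12): rows 2, 3, 11, 14 → Name = P74, P74, P74, P74 ✓
(Dept=6, EmpID=W31, Manager=2): rows 4, 5 → Name = P80, P80 ✓
(Dept=13, EmpID=W58, Manager=5): row 6 → Name = P55 ✓
(Dept=5, EmpID=W98, Manager=2): rows 7, 9, 12 → Name takes values {P84, P78} — violation
(Dept=13, EmpID=W98, Manager=5): rows 8, 13 → Name takes values {P78, P50} — violation
(Dept=6, EmpID=W58, Manager=12): row 10 → Name = P16 ✓
(Dept=6, EmpID=W58, Manager=6): row 15 → Name = P53 ✓
(Dept=6, EmpID=W58, Manager=2): row 16 → Name = P74 ✓
Two rows agree on {Dept, EmpID, Manager} but differ on Name, so {Dept, EmpID, Manager} -> Name does not hold.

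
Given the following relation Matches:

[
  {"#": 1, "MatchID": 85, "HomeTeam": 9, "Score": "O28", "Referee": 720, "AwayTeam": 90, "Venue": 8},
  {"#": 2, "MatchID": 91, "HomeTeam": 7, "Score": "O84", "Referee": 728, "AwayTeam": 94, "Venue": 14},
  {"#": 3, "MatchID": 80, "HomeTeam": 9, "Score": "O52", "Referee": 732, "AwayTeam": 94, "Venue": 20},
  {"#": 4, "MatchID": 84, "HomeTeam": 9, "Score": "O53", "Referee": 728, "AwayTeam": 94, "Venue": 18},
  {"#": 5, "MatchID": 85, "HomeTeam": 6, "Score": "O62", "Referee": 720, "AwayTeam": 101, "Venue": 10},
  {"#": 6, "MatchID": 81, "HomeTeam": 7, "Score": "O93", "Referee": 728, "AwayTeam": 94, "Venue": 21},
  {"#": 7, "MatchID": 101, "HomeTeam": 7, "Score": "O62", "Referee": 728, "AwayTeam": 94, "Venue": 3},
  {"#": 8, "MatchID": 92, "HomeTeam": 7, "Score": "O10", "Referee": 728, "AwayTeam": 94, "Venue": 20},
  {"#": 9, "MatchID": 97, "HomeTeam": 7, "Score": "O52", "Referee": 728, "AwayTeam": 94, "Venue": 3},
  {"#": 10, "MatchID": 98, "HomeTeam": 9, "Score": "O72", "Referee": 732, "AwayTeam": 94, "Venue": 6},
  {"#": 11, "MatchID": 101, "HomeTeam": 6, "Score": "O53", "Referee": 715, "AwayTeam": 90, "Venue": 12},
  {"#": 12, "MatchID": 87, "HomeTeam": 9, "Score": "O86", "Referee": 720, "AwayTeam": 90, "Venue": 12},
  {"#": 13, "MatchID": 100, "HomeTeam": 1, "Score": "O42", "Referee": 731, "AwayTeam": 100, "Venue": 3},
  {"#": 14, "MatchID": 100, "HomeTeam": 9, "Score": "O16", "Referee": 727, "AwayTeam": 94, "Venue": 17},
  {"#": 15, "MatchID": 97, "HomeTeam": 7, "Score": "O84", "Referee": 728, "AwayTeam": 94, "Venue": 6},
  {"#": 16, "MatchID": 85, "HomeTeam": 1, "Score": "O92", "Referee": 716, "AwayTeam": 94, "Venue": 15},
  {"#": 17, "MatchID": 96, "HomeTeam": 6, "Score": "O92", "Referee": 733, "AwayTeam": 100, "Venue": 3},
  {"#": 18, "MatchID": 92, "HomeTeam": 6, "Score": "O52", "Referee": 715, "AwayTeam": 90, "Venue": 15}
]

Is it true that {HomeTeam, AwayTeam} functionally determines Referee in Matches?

No

(HomeTeam=9, AwayTeam=90): rows 1, 12 → Referee = 720, 720 ✓
(HomeTeam=7, AwayTeam=94): rows 2, 6, 7, 8, 9, 15 → Referee = 728, 728, 728, 728, 728, 728 ✓
(HomeTeam=9, AwayTeam=94): rows 3, 4, 10, 14 → Referee takes values {732, 728, 727} — violation
(HomeTeam=6, AwayTeam=101): row 5 → Referee = 720 ✓
(HomeTeam=6, AwayTeam=90): rows 11, 18 → Referee = 715, 715 ✓
(HomeTeam=1, AwayTeam=100): row 13 → Referee = 731 ✓
(HomeTeam=1, AwayTeam=94): row 16 → Referee = 716 ✓
(HomeTeam=6, AwayTeam=100): row 17 → Referee = 733 ✓
Two rows agree on {HomeTeam, AwayTeam} but differ on Referee, so {HomeTeam, AwayTeam} -> Referee does not hold.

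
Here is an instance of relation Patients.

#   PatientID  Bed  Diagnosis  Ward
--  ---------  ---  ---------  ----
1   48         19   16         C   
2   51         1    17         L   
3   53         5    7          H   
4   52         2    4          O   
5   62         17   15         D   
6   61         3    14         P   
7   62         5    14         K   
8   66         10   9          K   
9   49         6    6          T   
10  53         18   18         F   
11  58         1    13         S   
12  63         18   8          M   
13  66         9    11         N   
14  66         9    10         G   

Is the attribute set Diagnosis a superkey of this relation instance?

Rows 6 and 7 have the same Diagnosis value Diagnosis=14 but are distinct tuples, so Diagnosis does not determine every attribute — not a superkey.

No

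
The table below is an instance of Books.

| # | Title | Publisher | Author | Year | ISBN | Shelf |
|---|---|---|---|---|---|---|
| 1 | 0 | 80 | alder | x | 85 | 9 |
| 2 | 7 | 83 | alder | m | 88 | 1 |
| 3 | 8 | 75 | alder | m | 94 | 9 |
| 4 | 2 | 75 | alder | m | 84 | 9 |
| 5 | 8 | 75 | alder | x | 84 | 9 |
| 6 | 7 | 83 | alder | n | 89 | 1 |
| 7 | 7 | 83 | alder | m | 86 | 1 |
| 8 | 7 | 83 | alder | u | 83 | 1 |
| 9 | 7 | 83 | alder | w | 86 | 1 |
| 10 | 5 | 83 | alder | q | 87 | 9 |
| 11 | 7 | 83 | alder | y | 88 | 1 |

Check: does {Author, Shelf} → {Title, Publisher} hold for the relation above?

(Author=alder, Shelf=9): rows 1, 3, 4, 5, 10 → {Title,Publisher} takes values {(0, 80), (8, 75), (2, 75), (5, 83)} — violation
(Author=alder, Shelf=1): rows 2, 6, 7, 8, 9, 11 → {Title,Publisher} = (7, 83), (7, 83), (7, 83), (7, 83), (7, 83), (7, 83) ✓
Two rows agree on {Author, Shelf} but differ on {Title, Publisher}, so {Author, Shelf} → {Title, Publisher} does not hold.

No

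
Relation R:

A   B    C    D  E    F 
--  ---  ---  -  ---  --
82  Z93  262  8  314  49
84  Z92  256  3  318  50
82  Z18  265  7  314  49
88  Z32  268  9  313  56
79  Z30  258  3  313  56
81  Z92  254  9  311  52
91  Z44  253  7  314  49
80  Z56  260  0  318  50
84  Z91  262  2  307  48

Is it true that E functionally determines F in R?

E=314: 3 rows → F = 49, 49, 49 ✓
E=318: 2 rows → F = 50, 50 ✓
E=313: 2 rows → F = 56, 56 ✓
E=311: 1 row → F = 52 ✓
E=307: 1 row → F = 48 ✓
Every E value is associated with a single F value, so E -> F holds.

Yes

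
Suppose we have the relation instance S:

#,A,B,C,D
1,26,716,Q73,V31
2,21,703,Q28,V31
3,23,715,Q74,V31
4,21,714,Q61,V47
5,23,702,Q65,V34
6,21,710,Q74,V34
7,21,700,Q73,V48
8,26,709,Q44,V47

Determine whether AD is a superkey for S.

Yes

All 8 rows have distinct AD values, so AD → (all attributes) holds and AD is a superkey.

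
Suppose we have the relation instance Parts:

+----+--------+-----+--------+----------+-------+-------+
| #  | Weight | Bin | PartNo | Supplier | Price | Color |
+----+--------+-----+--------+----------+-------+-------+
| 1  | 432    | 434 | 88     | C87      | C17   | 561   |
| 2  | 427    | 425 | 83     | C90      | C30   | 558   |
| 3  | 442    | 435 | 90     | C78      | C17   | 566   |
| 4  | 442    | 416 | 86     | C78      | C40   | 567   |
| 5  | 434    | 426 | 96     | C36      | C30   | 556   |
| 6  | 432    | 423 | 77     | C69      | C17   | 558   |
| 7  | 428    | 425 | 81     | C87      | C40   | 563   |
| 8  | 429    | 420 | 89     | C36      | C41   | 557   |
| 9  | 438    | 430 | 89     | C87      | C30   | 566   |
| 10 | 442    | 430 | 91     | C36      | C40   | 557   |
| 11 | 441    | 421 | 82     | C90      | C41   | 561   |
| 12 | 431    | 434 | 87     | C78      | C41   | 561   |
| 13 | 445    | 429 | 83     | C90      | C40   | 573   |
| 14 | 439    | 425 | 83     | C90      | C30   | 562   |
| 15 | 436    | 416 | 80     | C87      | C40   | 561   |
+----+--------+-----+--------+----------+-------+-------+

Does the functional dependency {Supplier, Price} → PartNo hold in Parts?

(Supplier=C87, Price=C17): row 1 → PartNo = 88 ✓
(Supplier=C90, Price=C30): rows 2, 14 → PartNo = 83, 83 ✓
(Supplier=C78, Price=C17): row 3 → PartNo = 90 ✓
(Supplier=C78, Price=C40): row 4 → PartNo = 86 ✓
(Supplier=C36, Price=C30): row 5 → PartNo = 96 ✓
(Supplier=C69, Price=C17): row 6 → PartNo = 77 ✓
(Supplier=C87, Price=C40): rows 7, 15 → PartNo takes values {81, 80} — violation
(Supplier=C36, Price=C41): row 8 → PartNo = 89 ✓
(Supplier=C87, Price=C30): row 9 → PartNo = 89 ✓
(Supplier=C36, Price=C40): row 10 → PartNo = 91 ✓
(Supplier=C90, Price=C41): row 11 → PartNo = 82 ✓
(Supplier=C78, Price=C41): row 12 → PartNo = 87 ✓
(Supplier=C90, Price=C40): row 13 → PartNo = 83 ✓
Two rows agree on {Supplier, Price} but differ on PartNo, so {Supplier, Price} → PartNo does not hold.

No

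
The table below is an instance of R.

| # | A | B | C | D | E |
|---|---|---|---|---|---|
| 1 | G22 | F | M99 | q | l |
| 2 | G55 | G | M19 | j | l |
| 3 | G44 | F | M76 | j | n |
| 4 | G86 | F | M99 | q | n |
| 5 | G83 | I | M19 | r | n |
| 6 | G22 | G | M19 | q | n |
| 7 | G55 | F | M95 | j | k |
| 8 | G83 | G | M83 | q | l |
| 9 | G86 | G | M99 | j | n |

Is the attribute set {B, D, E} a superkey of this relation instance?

All 9 rows have distinct {B, D, E} values, so {B, D, E} → (all attributes) holds and {B, D, E} is a superkey.

Yes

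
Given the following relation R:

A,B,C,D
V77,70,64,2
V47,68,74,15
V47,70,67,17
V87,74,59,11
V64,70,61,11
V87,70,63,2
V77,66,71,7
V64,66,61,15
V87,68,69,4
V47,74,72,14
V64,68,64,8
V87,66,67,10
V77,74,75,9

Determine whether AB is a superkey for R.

Yes

All 13 rows have distinct AB values, so AB → (all attributes) holds and AB is a superkey.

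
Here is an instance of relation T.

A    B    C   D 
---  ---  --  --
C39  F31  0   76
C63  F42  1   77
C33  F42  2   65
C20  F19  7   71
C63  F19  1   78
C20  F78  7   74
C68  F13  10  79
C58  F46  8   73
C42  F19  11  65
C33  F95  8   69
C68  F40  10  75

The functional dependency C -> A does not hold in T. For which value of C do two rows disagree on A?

C=0: 1 row → A = C39 ✓
C=1: 2 rows → A = C63, C63 ✓
C=2: 1 row → A = C33 ✓
C=7: 2 rows → A = C20, C20 ✓
C=10: 2 rows → A = C68, C68 ✓
C=8: 2 rows → A takes values {C58, C33} — violation
C=11: 1 row → A = C42 ✓
The only C value with inconsistent A is C=8.

8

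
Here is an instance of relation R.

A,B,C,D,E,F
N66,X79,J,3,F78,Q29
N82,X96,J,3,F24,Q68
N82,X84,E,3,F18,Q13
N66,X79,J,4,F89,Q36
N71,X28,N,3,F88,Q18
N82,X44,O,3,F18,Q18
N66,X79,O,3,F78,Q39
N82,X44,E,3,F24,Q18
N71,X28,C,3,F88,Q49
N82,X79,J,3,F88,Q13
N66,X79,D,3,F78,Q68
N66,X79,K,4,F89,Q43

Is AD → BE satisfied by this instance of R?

(A=N66, D=3): 3 rows → {B,E} = (X79, F78), (X79, F78), (X79, F78) ✓
(A=N82, D=3): 5 rows → {B,E} takes values {(X96, F24), (X84, F18), (X44, F18), (X44, F24), (X79, F88)} — violation
(A=N66, D=4): 2 rows → {B,E} = (X79, F89), (X79, F89) ✓
(A=N71, D=3): 2 rows → {B,E} = (X28, F88), (X28, F88) ✓
Two rows agree on AD but differ on BE, so AD → BE does not hold.

No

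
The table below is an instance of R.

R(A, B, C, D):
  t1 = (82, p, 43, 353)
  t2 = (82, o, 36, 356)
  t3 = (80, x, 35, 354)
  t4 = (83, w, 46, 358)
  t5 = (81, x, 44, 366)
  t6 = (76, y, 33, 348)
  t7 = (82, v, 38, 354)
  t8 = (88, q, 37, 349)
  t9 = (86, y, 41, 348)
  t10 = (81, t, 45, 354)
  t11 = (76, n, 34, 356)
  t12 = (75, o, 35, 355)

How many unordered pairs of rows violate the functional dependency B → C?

B=o: violating pairs (2,12) — 1 pair.
B=x: violating pairs (3,5) — 1 pair.
B=y: violating pairs (6,9) — 1 pair.

3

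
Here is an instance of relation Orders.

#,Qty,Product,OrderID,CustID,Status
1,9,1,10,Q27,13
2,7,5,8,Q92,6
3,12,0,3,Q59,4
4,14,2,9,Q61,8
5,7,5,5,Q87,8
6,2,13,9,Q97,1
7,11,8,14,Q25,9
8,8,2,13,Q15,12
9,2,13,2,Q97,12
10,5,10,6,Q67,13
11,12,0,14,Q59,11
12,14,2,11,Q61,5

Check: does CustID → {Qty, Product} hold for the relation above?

Yes

CustID=Q27: row 1 → {Qty,Product} = (9, 1) ✓
CustID=Q92: row 2 → {Qty,Product} = (7, 5) ✓
CustID=Q59: rows 3, 11 → {Qty,Product} = (12, 0), (12, 0) ✓
CustID=Q61: rows 4, 12 → {Qty,Product} = (14, 2), (14, 2) ✓
CustID=Q87: row 5 → {Qty,Product} = (7, 5) ✓
CustID=Q97: rows 6, 9 → {Qty,Product} = (2, 13), (2, 13) ✓
CustID=Q25: row 7 → {Qty,Product} = (11, 8) ✓
CustID=Q15: row 8 → {Qty,Product} = (8, 2) ✓
CustID=Q67: row 10 → {Qty,Product} = (5, 10) ✓
Every CustID value is associated with a single {Qty, Product} value, so CustID → {Qty, Product} holds.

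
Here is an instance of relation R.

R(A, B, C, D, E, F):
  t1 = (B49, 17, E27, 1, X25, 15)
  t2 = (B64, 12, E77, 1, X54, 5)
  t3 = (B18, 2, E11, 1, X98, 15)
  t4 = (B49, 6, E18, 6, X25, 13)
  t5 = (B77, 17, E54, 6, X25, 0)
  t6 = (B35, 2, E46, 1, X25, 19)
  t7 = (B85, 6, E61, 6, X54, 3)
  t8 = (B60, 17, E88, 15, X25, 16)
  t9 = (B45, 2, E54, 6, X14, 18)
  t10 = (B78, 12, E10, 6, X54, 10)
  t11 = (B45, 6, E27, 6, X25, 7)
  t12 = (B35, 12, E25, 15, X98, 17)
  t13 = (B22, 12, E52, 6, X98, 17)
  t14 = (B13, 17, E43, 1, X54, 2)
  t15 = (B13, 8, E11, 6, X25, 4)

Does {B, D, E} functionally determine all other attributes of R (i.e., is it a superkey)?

No

Rows 4 and 11 have the same {B, D, E} value (B=6, D=6, E=X25) but are distinct tuples, so {B, D, E} does not determine every attribute — not a superkey.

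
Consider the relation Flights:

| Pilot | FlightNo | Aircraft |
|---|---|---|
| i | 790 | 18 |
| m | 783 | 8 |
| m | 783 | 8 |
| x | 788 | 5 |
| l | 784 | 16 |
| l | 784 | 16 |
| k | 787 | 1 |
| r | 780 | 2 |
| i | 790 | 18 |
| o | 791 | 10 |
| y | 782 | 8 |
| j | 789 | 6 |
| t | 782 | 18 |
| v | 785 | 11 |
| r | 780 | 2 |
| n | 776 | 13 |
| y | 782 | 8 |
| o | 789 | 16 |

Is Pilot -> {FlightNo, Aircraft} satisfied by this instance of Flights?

No

Pilot=i: 2 rows → {FlightNo,Aircraft} = (790, 18), (790, 18) ✓
Pilot=m: 2 rows → {FlightNo,Aircraft} = (783, 8), (783, 8) ✓
Pilot=x: 1 row → {FlightNo,Aircraft} = (788, 5) ✓
Pilot=l: 2 rows → {FlightNo,Aircraft} = (784, 16), (784, 16) ✓
Pilot=k: 1 row → {FlightNo,Aircraft} = (787, 1) ✓
Pilot=r: 2 rows → {FlightNo,Aircraft} = (780, 2), (780, 2) ✓
Pilot=o: 2 rows → {FlightNo,Aircraft} takes values {(791, 10), (789, 16)} — violation
Pilot=y: 2 rows → {FlightNo,Aircraft} = (782, 8), (782, 8) ✓
Pilot=j: 1 row → {FlightNo,Aircraft} = (789, 6) ✓
Pilot=t: 1 row → {FlightNo,Aircraft} = (782, 18) ✓
Pilot=v: 1 row → {FlightNo,Aircraft} = (785, 11) ✓
Pilot=n: 1 row → {FlightNo,Aircraft} = (776, 13) ✓
Two rows agree on Pilot but differ on {FlightNo, Aircraft}, so Pilot -> {FlightNo, Aircraft} does not hold.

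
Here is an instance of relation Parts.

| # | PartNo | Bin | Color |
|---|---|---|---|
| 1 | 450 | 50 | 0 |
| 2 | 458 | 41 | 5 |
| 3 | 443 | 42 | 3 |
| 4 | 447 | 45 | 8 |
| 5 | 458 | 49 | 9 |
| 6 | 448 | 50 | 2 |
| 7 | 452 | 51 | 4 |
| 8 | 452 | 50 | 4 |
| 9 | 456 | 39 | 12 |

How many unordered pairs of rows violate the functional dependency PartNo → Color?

1

PartNo=458: violating pairs (2,5) — 1 pair.
PartNo=452: all 2 rows agree on Color — 0 pairs.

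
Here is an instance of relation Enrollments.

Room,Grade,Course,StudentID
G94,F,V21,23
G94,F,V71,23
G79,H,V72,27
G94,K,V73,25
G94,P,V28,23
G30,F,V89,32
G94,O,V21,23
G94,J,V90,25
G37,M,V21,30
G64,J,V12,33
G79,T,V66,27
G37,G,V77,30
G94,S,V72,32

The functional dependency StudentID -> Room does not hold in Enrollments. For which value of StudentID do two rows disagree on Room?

32

StudentID=23: 4 rows → Room = G94, G94, G94, G94 ✓
StudentID=27: 2 rows → Room = G79, G79 ✓
StudentID=25: 2 rows → Room = G94, G94 ✓
StudentID=32: 2 rows → Room takes values {G30, G94} — violation
StudentID=30: 2 rows → Room = G37, G37 ✓
StudentID=33: 1 row → Room = G64 ✓
The only StudentID value with inconsistent Room is StudentID=32.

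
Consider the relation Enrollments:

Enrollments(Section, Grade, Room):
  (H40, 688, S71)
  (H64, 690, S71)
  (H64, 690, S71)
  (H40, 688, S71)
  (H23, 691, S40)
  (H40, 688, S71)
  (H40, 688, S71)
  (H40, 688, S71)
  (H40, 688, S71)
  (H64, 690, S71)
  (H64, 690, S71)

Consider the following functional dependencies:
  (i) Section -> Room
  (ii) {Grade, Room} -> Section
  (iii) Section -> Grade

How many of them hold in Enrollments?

(i) Section -> Room: every LHS value maps to a single RHS value — holds.
(ii) {Grade, Room} -> Section: every LHS value maps to a single RHS value — holds.
(iii) Section -> Grade: every LHS value maps to a single RHS value — holds.
3 of the 3 dependencies hold.

3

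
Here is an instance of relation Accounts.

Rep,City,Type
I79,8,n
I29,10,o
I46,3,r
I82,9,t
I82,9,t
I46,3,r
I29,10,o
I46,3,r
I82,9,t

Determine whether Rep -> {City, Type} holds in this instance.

Yes

Rep=I79: 1 row → {City,Type} = (8, n) ✓
Rep=I29: 2 rows → {City,Type} = (10, o), (10, o) ✓
Rep=I46: 3 rows → {City,Type} = (3, r), (3, r), (3, r) ✓
Rep=I82: 3 rows → {City,Type} = (9, t), (9, t), (9, t) ✓
Every Rep value is associated with a single {City, Type} value, so Rep -> {City, Type} holds.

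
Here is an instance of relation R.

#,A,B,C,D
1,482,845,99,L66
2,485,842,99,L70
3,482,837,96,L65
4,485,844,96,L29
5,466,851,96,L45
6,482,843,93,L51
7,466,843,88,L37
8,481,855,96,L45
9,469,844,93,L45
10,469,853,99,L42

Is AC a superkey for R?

All 10 rows have distinct AC values, so AC → (all attributes) holds and AC is a superkey.

Yes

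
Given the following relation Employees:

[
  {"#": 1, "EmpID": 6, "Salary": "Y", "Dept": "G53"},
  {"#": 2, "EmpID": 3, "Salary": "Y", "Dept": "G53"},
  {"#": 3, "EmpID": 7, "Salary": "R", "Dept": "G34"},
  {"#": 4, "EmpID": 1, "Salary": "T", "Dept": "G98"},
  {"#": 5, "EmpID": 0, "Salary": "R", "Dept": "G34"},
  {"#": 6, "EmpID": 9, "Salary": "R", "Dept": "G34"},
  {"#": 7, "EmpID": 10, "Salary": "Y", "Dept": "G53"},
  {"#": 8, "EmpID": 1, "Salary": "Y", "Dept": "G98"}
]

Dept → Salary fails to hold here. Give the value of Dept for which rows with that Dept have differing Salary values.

G98

Dept=G53: rows 1, 2, 7 → Salary = Y, Y, Y ✓
Dept=G34: rows 3, 5, 6 → Salary = R, R, R ✓
Dept=G98: rows 4, 8 → Salary takes values {T, Y} — violation
The only Dept value with inconsistent Salary is Dept=G98.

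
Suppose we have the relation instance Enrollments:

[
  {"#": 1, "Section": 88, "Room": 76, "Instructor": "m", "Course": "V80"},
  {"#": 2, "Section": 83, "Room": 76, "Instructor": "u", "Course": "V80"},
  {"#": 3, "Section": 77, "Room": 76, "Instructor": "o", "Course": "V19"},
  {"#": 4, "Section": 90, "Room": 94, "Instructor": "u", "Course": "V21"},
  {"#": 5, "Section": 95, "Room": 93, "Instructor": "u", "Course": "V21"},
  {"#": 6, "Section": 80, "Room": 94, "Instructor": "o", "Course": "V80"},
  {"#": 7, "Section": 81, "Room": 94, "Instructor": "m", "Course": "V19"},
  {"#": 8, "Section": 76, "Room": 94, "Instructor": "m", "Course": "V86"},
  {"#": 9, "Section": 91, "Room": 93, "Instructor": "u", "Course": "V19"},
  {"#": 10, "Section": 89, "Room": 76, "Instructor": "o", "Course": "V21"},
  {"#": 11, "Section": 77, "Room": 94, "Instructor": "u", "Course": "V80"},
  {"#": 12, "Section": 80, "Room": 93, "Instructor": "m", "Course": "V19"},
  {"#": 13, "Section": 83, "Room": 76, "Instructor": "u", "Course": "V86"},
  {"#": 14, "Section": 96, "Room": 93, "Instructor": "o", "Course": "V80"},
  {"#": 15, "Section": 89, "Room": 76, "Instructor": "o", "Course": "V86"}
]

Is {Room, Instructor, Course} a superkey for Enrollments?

Yes

All 15 rows have distinct {Room, Instructor, Course} values, so {Room, Instructor, Course} → (all attributes) holds and {Room, Instructor, Course} is a superkey.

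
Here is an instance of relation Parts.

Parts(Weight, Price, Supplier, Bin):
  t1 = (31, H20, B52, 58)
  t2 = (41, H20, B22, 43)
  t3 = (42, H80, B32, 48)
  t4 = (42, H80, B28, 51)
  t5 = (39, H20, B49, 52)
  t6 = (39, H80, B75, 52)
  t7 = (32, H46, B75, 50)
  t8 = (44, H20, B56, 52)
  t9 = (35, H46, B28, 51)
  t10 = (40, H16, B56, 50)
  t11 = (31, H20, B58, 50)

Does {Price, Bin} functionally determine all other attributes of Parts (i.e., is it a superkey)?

No

Rows 5 and 8 have the same {Price, Bin} value (Price=H20, Bin=52) but are distinct tuples, so {Price, Bin} does not determine every attribute — not a superkey.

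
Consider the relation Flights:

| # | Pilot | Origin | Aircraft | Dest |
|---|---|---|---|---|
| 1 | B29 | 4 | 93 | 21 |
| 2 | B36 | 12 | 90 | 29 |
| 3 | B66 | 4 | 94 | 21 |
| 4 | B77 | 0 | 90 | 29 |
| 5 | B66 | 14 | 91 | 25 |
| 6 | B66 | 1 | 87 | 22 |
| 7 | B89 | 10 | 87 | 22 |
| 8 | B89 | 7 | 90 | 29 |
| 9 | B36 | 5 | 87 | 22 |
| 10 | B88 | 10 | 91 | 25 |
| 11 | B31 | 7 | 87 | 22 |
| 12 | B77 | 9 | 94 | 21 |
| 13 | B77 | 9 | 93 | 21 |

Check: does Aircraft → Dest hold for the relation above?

Yes

Aircraft=93: rows 1, 13 → Dest = 21, 21 ✓
Aircraft=90: rows 2, 4, 8 → Dest = 29, 29, 29 ✓
Aircraft=94: rows 3, 12 → Dest = 21, 21 ✓
Aircraft=91: rows 5, 10 → Dest = 25, 25 ✓
Aircraft=87: rows 6, 7, 9, 11 → Dest = 22, 22, 22, 22 ✓
Every Aircraft value is associated with a single Dest value, so Aircraft → Dest holds.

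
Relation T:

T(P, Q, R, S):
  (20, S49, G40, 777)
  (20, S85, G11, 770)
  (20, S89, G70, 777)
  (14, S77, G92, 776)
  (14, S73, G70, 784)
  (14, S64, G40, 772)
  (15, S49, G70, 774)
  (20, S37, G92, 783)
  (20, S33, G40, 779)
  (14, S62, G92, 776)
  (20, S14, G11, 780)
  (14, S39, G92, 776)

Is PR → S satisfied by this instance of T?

No

(P=20, R=G40): 2 rows → S takes values {777, 779} — violation
(P=20, R=G11): 2 rows → S takes values {770, 780} — violation
(P=20, R=G70): 1 row → S = 777 ✓
(P=14, R=G92): 3 rows → S = 776, 776, 776 ✓
(P=14, R=G70): 1 row → S = 784 ✓
(P=14, R=G40): 1 row → S = 772 ✓
(P=15, R=G70): 1 row → S = 774 ✓
(P=20, R=G92): 1 row → S = 783 ✓
Two rows agree on PR but differ on S, so PR → S does not hold.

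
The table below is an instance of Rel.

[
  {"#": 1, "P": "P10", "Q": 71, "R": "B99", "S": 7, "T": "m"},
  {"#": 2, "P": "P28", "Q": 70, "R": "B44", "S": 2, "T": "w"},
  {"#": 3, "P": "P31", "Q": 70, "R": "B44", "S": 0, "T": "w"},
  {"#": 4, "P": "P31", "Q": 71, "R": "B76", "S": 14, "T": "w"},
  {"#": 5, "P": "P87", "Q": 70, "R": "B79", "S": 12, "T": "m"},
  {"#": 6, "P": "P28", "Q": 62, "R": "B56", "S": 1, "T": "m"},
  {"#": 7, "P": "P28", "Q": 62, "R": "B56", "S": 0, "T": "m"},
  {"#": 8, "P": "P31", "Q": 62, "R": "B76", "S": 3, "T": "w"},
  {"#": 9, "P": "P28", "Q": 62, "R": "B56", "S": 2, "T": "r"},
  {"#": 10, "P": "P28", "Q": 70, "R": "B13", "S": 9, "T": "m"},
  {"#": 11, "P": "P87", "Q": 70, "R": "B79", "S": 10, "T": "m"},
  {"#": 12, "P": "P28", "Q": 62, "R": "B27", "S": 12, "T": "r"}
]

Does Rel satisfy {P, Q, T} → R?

(P=P10, Q=71, T=m): row 1 → R = B99 ✓
(P=P28, Q=70, T=w): row 2 → R = B44 ✓
(P=P31, Q=70, T=w): row 3 → R = B44 ✓
(P=P31, Q=71, T=w): row 4 → R = B76 ✓
(P=P87, Q=70, T=m): rows 5, 11 → R = B79, B79 ✓
(P=P28, Q=62, T=m): rows 6, 7 → R = B56, B56 ✓
(P=P31, Q=62, T=w): row 8 → R = B76 ✓
(P=P28, Q=62, T=r): rows 9, 12 → R takes values {B56, B27} — violation
(P=P28, Q=70, T=m): row 10 → R = B13 ✓
Two rows agree on {P, Q, T} but differ on R, so {P, Q, T} → R does not hold.

No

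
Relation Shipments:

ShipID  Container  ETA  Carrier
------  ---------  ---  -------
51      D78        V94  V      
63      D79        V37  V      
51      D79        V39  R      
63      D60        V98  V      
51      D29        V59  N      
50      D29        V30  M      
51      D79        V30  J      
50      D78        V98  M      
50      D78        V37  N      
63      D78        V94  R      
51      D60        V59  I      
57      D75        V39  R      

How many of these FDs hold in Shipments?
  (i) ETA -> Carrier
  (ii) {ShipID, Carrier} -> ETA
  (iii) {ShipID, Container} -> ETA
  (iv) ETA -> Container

(i) ETA -> Carrier: ETA=V94: 2 rows → Carrier takes values {V, R} — violation; ETA=V37: 2 rows → Carrier takes values {V, N} — violation; ETA=V98: 2 rows → Carrier takes values {V, M} — violation; ETA=V59: 2 rows → Carrier takes values {N, I} — violation; ETA=V30: 2 rows → Carrier takes values {M, J} — violation — fails.
(ii) {ShipID, Carrier} -> ETA: (ShipID=63, Carrier=V): 2 rows → ETA takes values {V37, V98} — violation; (ShipID=50, Carrier=M): 2 rows → ETA takes values {V30, V98} — violation — fails.
(iii) {ShipID, Container} -> ETA: (ShipID=51, Container=D79): 2 rows → ETA takes values {V39, V30} — violation; (ShipID=50, Container=D78): 2 rows → ETA takes values {V98, V37} — violation — fails.
(iv) ETA -> Container: ETA=V37: 2 rows → Container takes values {D79, D78} — violation; ETA=V39: 2 rows → Container takes values {D79, D75} — violation; ETA=V98: 2 rows → Container takes values {D60, D78} — violation; ETA=V59: 2 rows → Container takes values {D29, D60} — violation; ETA=V30: 2 rows → Container takes values {D29, D79} — violation — fails.
None of the 4 dependencies hold.

0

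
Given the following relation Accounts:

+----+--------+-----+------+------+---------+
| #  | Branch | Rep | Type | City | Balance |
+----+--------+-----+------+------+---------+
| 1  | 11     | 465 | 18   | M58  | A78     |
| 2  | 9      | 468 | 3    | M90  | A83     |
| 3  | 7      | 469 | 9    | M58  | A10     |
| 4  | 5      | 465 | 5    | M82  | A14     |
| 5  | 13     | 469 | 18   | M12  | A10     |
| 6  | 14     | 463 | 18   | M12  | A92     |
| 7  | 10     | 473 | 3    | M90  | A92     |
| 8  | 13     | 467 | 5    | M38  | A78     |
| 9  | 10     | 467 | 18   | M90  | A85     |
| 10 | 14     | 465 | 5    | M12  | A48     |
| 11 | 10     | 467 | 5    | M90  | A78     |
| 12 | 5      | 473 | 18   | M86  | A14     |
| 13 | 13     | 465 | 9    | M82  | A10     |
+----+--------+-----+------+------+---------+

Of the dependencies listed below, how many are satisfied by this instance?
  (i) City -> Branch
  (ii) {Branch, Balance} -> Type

(i) City -> Branch: City=M58: rows 1, 3 → Branch takes values {11, 7} — violation; City=M90: rows 2, 7, 9, 11 → Branch takes values {9, 10} — violation; City=M82: rows 4, 13 → Branch takes values {5, 13} — violation; City=M12: rows 5, 6, 10 → Branch takes values {13, 14} — violation — fails.
(ii) {Branch, Balance} -> Type: (Branch=5, Balance=A14): rows 4, 12 → Type takes values {5, 18} — violation; (Branch=13, Balance=A10): rows 5, 13 → Type takes values {18, 9} — violation — fails.
None of the 2 dependencies hold.

0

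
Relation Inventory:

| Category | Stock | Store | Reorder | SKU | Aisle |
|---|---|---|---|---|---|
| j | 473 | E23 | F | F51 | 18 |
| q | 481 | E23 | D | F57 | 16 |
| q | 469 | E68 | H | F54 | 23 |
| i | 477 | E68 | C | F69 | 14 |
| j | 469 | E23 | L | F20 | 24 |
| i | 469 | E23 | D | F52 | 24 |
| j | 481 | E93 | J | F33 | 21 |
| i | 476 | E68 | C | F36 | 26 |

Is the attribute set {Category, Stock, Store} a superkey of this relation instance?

Yes

All 8 rows have distinct {Category, Stock, Store} values, so {Category, Stock, Store} → (all attributes) holds and {Category, Stock, Store} is a superkey.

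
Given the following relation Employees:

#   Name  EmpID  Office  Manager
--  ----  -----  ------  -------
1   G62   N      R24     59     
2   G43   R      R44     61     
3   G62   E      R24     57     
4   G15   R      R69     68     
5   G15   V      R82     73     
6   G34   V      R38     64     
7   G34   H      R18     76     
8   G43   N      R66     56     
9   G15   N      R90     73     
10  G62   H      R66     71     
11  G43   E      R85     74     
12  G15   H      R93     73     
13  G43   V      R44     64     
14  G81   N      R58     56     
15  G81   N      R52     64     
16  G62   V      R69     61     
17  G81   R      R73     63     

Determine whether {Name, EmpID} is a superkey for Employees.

No

Rows 14 and 15 have the same {Name, EmpID} value (Name=G81, EmpID=N) but are distinct tuples, so {Name, EmpID} does not determine every attribute — not a superkey.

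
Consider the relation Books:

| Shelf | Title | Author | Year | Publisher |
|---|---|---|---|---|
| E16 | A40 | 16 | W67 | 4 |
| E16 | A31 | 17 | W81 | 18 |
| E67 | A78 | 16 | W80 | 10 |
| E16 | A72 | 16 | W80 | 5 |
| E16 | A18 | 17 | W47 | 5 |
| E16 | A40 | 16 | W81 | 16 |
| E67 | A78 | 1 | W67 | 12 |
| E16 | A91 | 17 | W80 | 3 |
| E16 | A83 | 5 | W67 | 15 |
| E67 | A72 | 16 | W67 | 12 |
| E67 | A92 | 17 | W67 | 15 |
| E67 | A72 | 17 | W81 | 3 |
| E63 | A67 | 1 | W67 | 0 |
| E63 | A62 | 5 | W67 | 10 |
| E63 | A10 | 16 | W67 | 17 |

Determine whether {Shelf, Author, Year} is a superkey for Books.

Yes

All 15 rows have distinct {Shelf, Author, Year} values, so {Shelf, Author, Year} → (all attributes) holds and {Shelf, Author, Year} is a superkey.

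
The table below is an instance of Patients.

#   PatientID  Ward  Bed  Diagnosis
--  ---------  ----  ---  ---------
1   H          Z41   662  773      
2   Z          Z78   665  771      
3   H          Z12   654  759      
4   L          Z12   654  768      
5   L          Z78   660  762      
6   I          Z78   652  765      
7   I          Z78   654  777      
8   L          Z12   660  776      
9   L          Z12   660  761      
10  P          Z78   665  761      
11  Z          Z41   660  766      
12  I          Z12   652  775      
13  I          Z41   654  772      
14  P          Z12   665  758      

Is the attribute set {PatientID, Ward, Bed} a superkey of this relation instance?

No

Rows 8 and 9 have the same {PatientID, Ward, Bed} value (PatientID=L, Ward=Z12, Bed=660) but are distinct tuples, so {PatientID, Ward, Bed} does not determine every attribute — not a superkey.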